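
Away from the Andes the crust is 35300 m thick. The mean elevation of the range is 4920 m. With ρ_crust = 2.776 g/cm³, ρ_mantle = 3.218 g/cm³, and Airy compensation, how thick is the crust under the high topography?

71100 m

Root depth r = h ρ_c / (ρ_m − ρ_c) = 4920 m × 2.776 / 0.442 = 30900 m.
Total thickness = T + h + r = 35300 m + 4920 m + 30900 m = 71100 m.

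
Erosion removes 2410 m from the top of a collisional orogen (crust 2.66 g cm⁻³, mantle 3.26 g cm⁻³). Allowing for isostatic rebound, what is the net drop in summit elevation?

Rebound u = e ρ_c/ρ_m = 2410 m × 2.66/3.26 = 1966 m.
Net surface drop = e − u = 2410 m − 1966 m = e (ρ_m − ρ_c)/ρ_m = 444 m.

444 m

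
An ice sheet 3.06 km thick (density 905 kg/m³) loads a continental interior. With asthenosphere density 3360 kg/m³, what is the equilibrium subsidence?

0.824 km

Isostatic balance requires: the ice load ρ_ice t is balanced by mantle displaced below, ρ_m s.
s = t ρ_ice / ρ_m = 3.06 km × 905/3360 = 0.824 km.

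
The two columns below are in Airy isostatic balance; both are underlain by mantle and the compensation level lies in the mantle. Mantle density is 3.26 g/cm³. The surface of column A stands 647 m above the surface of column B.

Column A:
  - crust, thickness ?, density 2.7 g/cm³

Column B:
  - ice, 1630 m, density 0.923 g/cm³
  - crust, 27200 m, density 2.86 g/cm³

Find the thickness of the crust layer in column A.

Take the compensation level at the base of the deeper column (depth z_c below the surface of column A) and equate Σ ρ_i t_i down to z_c; mantle fills any gap and the z_c terms cancel.
Column A: x×2.7 + (z_c − 0 − x)×3.26
Column B: 647×0 + 1630×0.923 + 27200×2.86 + (z_c − 647 − 28830)×3.26
The z_c×3.26 term appears on both sides and cancels. Collect the known terms of each column as K = Σ(ρt)_known − 3.26 × (depth of known layers): K_A = 0 − 3.26×0 = 0; K_B = 79296.49 − 3.26×(647 + 28830) = −16798.53.
Balance: K_A − x×(3.26 − 2.7) = K_B, so x = (K_A − K_B)/(3.26 − 2.7) = 16798.5/0.56 = 30000 m.

30000 m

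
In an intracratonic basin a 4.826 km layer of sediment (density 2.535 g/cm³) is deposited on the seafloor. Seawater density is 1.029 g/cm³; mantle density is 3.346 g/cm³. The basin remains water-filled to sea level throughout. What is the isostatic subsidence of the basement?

Submarine loading: the sediment displaces seawater, and the subsidence is in turn flooded, so s (ρ_m − ρ_w) = t (ρ_sed − ρ_w).
s = 4.826 km × (2.535 − 1.029) / (3.346 − 1.029) = 3.14 km.

3.14 km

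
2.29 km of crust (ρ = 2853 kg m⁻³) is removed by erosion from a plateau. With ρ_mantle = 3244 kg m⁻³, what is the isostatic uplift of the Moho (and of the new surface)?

Unloading: uplift u = e ρ_c/ρ_m = 2.29 km × 2853/3244 = 2.01 km.

2.01 km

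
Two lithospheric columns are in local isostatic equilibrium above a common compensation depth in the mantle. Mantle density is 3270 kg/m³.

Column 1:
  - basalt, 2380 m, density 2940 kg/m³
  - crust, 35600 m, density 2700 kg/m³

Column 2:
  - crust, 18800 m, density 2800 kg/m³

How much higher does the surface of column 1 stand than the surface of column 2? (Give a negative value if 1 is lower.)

For any compensation level in the mantle, the mantle terms cancel and isostasy reduces to e = (Σt_1 − Σt_2) − (Σ(ρt)_1 − Σ(ρt)_2) / ρ_m.
Σt_1 = 37980 m; Σt_2 = 18800 m; Σ(ρt)_1 = 103117200; Σ(ρt)_2 = 52640000 (in m·kg/m³).
e = (37980 − 18800) − (103117200 − 52640000) / 3270 = 3740 m.

3740 m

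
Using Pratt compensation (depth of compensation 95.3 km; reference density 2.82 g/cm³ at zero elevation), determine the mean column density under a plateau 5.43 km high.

2.67 g/cm³

Pratt balance: ρ_ref D = ρ (D + h).
ρ = ρ_ref D/(D + h) = 2.82 × 95.3 km/(95.3 km + 5.43 km) = 2.67 g/cm³.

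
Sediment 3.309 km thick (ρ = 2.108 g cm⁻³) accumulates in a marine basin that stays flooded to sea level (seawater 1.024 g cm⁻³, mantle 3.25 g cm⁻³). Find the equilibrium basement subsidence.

1.61 km

Submarine loading: the sediment displaces seawater, and the subsidence is in turn flooded, so s (ρ_m − ρ_w) = t (ρ_sed − ρ_w).
s = 3.309 km × (2.108 − 1.024) / (3.25 − 1.024) = 1.61 km.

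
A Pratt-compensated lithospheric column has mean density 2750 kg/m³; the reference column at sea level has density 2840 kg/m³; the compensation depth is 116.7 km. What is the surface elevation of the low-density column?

3.82 km

ρ_ref D = ρ (D + h) → h = D (ρ_ref − ρ)/ρ.
h = 116.7 km × (2840 − 2750)/2750 = 3.82 km.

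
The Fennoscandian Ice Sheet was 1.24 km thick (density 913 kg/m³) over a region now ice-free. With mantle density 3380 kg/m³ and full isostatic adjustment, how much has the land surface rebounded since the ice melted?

Removing the load lets mantle flow back in; uplift u satisfies ρ_ice t = ρ_m u.
u = t ρ_ice/ρ_m = 1.24 km × 913/3380 = 0.335 km.

0.335 km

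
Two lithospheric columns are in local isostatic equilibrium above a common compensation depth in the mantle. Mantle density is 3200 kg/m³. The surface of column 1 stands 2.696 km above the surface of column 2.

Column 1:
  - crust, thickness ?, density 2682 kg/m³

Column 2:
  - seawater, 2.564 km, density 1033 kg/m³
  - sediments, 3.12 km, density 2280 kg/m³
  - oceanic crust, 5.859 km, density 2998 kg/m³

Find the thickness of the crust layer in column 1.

Take the compensation level at the base of the deeper column (depth z_c below the surface of column 1) and equate Σ ρ_i t_i down to z_c; mantle fills any gap and the z_c terms cancel.
Column 1: x×2682 + (z_c − 0 − x)×3200
Column 2: 2.696×0 + 2.564×1033 + 3.12×2280 + 5.859×2998 + (z_c − 2.696 − 11.543)×3200
The z_c×3200 term appears on both sides and cancels. Collect the known terms of each column as K = Σ(ρt)_known − 3200 × (depth of known layers): K_1 = 0 − 3200×0 = 0; K_2 = 27327.494 − 3200×(2.696 + 11.543) = −18237.306.
Balance: K_1 − x×(3200 − 2682) = K_2, so x = (K_1 − K_2)/(3200 − 2682) = 18237.3/518 = 35.2 km.

35.2 km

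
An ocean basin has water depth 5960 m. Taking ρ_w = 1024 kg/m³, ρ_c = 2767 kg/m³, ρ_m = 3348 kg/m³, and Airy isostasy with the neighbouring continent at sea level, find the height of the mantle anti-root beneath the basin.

17900 m

Equating mass per unit area of the two columns: replacing crust with seawater at the top is compensated by replacing crust with mantle at the base: d (ρ_c − ρ_w) = a (ρ_m − ρ_c).
a = d (ρ_c − ρ_w)/(ρ_m − ρ_c) = 5960 m × 1743/581 = 17900 m.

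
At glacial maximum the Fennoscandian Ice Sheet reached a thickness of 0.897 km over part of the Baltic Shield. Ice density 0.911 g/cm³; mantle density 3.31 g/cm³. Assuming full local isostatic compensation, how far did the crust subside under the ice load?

0.247 km

For local isostatic compensation: the ice load ρ_ice t is balanced by mantle displaced below, ρ_m s.
s = t ρ_ice / ρ_m = 0.897 km × 0.911/3.31 = 0.247 km.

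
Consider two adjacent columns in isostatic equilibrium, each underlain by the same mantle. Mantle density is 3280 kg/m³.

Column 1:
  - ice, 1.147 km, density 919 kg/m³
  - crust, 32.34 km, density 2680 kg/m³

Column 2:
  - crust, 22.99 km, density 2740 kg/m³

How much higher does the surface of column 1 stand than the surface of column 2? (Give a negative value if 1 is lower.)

2.96 km

For any compensation level in the mantle, the mantle terms cancel and isostasy reduces to e = (Σt_1 − Σt_2) − (Σ(ρt)_1 − Σ(ρt)_2) / ρ_m.
Σt_1 = 33.487 km; Σt_2 = 22.99 km; Σ(ρt)_1 = 87725.293; Σ(ρt)_2 = 62992.6 (in km·kg/m³).
e = (33.487 − 22.99) − (87725.293 − 62992.6) / 3280 = 2.96 km.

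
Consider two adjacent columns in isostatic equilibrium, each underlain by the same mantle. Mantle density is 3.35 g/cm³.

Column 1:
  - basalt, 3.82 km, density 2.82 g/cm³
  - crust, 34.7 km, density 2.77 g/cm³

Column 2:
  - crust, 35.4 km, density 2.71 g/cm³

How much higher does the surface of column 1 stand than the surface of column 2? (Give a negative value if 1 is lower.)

For any compensation level in the mantle, the mantle terms cancel and isostasy reduces to e = (Σt_1 − Σt_2) − (Σ(ρt)_1 − Σ(ρt)_2) / ρ_m.
Σt_1 = 38.52 km; Σt_2 = 35.4 km; Σ(ρt)_1 = 106.8914; Σ(ρt)_2 = 95.934 (in km·g/cm³).
e = (38.52 − 35.4) − (106.8914 − 95.934) / 3.35 = −0.151 km.

−0.151 km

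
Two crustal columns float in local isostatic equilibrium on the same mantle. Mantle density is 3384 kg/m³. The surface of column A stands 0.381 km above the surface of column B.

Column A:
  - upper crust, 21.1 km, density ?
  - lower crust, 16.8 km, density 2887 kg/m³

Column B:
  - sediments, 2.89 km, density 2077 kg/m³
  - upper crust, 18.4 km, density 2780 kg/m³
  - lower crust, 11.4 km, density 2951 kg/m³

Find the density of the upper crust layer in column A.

2780 kg/m³

Take the compensation level at the base of the deeper column (depth z_c below the surface of column A) and equate Σ ρ_i t_i down to z_c; mantle fills any gap and the z_c terms cancel.
Column A: 21.1×ρ + 16.8×2887 + (z_c − 37.9)×3384
Column B: 0.381×0 + 2.89×2077 + 18.4×2780 + 11.4×2951 + (z_c − 0.381 − 32.69)×3384
The z_c×3384 term appears on both sides and cancels. Collect the known terms of each column as K = Σ(ρt)_known − 3384 × (depth of known layers): K_A = 48501.6 − 3384×37.9 = −79752; K_B = 90795.93 − 3384×(0.381 + 32.69) = −21116.334.
Balance: K_A + 21.1×ρ = K_B, so ρ = (K_B − K_A)/21.1 = 58635.7/21.1 = 2780 kg/m³.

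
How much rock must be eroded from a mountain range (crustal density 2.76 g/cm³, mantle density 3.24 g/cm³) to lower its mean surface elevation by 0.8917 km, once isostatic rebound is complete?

6.02 km

Net drop Δ = e − u = e − e ρ_c/ρ_m = e (ρ_m − ρ_c)/ρ_m.
e = Δ ρ_m/(ρ_m − ρ_c) = 0.8917 km × 3.24/0.48 = 6.02 km.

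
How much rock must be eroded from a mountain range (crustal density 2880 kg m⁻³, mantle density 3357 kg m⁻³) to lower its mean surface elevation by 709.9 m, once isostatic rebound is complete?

5000 m

Net drop Δ = e − u = e − e ρ_c/ρ_m = e (ρ_m − ρ_c)/ρ_m.
e = Δ ρ_m/(ρ_m − ρ_c) = 709.9 m × 3357/477 = 5000 m.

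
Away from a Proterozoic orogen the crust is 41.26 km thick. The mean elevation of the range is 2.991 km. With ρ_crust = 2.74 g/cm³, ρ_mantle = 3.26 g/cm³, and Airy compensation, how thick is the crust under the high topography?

60 km

Root depth r = h ρ_c / (ρ_m − ρ_c) = 2.991 km × 2.74 / 0.52 = 15.76 km.
Total thickness = T + h + r = 41.26 km + 2.991 km + 15.76 km = 60 km.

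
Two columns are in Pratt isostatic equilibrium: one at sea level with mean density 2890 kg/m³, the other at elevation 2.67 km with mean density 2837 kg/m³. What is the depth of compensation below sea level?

ρ_ref D = ρ (D + h) → D (ρ_ref − ρ) = ρ h.
D = ρ h/(ρ_ref − ρ) = 2837 × 2.67 km/(2890 − 2837) = 143 km.

143 km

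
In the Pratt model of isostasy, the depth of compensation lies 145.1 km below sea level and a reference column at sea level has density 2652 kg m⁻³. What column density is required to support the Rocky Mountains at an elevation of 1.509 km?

Pratt balance: ρ_ref D = ρ (D + h).
ρ = ρ_ref D/(D + h) = 2652 × 145.1 km/(145.1 km + 1.509 km) = 2620 kg m⁻³.

2620 kg m⁻³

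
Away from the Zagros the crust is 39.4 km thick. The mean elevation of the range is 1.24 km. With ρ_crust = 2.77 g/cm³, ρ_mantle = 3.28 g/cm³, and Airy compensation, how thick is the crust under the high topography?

47.4 km

Root depth r = h ρ_c / (ρ_m − ρ_c) = 1.24 km × 2.77 / 0.51 = 6.735 km.
Total thickness = T + h + r = 39.4 km + 1.24 km + 6.735 km = 47.4 km.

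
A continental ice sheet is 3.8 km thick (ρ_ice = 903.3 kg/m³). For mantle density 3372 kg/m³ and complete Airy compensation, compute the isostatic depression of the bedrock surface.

1.02 km

For local isostatic compensation: the ice load ρ_ice t is balanced by mantle displaced below, ρ_m s.
s = t ρ_ice / ρ_m = 3.8 km × 903.3/3372 = 1.02 km.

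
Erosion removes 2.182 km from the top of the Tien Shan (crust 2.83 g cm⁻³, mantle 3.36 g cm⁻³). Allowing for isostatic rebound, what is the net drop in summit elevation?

Rebound u = e ρ_c/ρ_m = 2.182 km × 2.83/3.36 = 1.838 km.
Net surface drop = e − u = 2.182 km − 1.838 km = e (ρ_m − ρ_c)/ρ_m = 0.344 km.

0.344 km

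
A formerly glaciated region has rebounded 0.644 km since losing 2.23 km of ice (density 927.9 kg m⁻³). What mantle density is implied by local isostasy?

ρ_m = ρ_ice t / u = 927.9 × 2.23 km/0.644 km = 3210 kg m⁻³.

3210 kg m⁻³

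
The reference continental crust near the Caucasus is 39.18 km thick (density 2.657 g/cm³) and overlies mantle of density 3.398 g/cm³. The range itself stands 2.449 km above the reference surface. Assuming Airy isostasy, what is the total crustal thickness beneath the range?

50.4 km

Root depth r = h ρ_c / (ρ_m − ρ_c) = 2.449 km × 2.657 / 0.741 = 8.781 km.
Total thickness = T + h + r = 39.18 km + 2.449 km + 8.781 km = 50.4 km.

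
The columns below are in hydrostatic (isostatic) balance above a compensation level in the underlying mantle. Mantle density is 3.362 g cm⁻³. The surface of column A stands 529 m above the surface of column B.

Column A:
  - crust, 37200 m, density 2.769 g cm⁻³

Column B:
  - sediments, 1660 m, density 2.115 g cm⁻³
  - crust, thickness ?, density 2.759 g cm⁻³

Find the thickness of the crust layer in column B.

Take the compensation level at the base of the deeper column (depth z_c below the surface of column A) and equate Σ ρ_i t_i down to z_c; mantle fills any gap and the z_c terms cancel.
Column A: 37200×2.769 + (z_c − 37200)×3.362
Column B: 529×0 + 1660×2.115 + x×2.759 + (z_c − 529 − 1660 − x)×3.362
The z_c×3.362 term appears on both sides and cancels. Collect the known terms of each column as K = Σ(ρt)_known − 3.362 × (depth of known layers): K_A = 103006.8 − 3.362×37200 = −22059.6; K_B = 3510.9 − 3.362×(529 + 1660) = −3848.518.
Balance: K_A = K_B − x×(3.362 − 2.759), so x = (K_B − K_A)/(3.362 − 2.759) = 18211.1/0.603 = 30200 m.

30200 m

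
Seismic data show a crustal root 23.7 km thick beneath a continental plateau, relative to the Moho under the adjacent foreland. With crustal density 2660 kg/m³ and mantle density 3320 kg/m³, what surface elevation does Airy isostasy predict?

For local isostatic compensation: ρ_c h = (ρ_m − ρ_c) r.
h = r (ρ_m − ρ_c) / ρ_c = 23.7 km × (3320 − 2660) / 2660 = 5.88 km.

5.88 km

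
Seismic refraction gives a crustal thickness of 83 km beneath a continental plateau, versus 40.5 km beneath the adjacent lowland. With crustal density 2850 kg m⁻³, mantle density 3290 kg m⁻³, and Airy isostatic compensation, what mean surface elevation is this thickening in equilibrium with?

5.68 km

Excess crust Δ = 83 km − 40.5 km = 42.5 km, split between elevation h and root r with h + r = Δ.
Airy balance ρ_c h = (ρ_m − ρ_c) r gives r = h ρ_c/(ρ_m − ρ_c), so h (1 + ρ_c/(ρ_m − ρ_c)) = Δ, i.e. h = Δ (ρ_m − ρ_c)/ρ_m.
h = 42.5 km × 440/3290 = 5.68 km.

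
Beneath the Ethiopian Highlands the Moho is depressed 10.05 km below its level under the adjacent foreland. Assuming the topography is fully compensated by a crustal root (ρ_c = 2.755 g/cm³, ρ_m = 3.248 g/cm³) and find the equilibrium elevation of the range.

By Archimedes' principle applied to the lithosphere: ρ_c h = (ρ_m − ρ_c) r.
h = r (ρ_m − ρ_c) / ρ_c = 10.05 km × (3.248 − 2.755) / 2.755 = 1.8 km.

1.8 km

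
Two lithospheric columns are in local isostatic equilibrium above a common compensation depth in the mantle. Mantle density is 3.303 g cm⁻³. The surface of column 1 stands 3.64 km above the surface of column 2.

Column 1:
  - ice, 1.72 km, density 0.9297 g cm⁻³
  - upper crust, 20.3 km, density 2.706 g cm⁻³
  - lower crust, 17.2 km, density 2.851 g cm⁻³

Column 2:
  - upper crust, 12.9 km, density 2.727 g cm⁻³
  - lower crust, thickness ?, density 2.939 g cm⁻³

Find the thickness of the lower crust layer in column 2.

Take the compensation level at the base of the deeper column (depth z_c below the surface of column 1) and equate Σ ρ_i t_i down to z_c; mantle fills any gap and the z_c terms cancel.
Column 1: 1.72×0.9297 + 20.3×2.706 + 17.2×2.851 + (z_c − 39.22)×3.303
Column 2: 3.64×0 + 12.9×2.727 + x×2.939 + (z_c − 3.64 − 12.9 − x)×3.303
The z_c×3.303 term appears on both sides and cancels. Collect the known terms of each column as K = Σ(ρt)_known − 3.303 × (depth of known layers): K_1 = 105.568084 − 3.303×39.22 = −23.975576; K_2 = 35.1783 − 3.303×(3.64 + 12.9) = −19.45332.
Balance: K_1 = K_2 − x×(3.303 − 2.939), so x = (K_2 − K_1)/(3.303 − 2.939) = 4.52226/0.364 = 12.4 km.

12.4 km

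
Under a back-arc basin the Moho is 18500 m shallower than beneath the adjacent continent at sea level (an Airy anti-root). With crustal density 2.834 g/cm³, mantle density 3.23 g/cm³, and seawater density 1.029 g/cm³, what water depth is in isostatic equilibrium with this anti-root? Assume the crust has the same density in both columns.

4060 m

Replacing a thickness d of crust by seawater at the top must be balanced by replacing crust with mantle at the base: d (ρ_c − ρ_w) = a (ρ_m − ρ_c).
d = a (ρ_m − ρ_c)/(ρ_c − ρ_w) = 18500 m × 0.396/1.805 = 4060 m.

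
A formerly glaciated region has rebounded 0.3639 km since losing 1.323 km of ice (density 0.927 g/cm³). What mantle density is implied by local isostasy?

ρ_m = ρ_ice t / u = 0.927 × 1.323 km/0.3639 km = 3.37 g/cm³.

3.37 g/cm³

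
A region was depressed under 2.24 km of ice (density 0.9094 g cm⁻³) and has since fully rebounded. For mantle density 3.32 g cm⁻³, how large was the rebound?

Removing the load lets mantle flow back in; uplift u satisfies ρ_ice t = ρ_m u.
u = t ρ_ice/ρ_m = 2.24 km × 0.9094/3.32 = 0.614 km.

0.614 km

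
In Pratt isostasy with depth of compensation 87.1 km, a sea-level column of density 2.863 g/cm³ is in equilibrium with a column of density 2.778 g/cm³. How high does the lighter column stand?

ρ_ref D = ρ (D + h) → h = D (ρ_ref − ρ)/ρ.
h = 87.1 km × (2.863 − 2.778)/2.778 = 2.67 km.

2.67 km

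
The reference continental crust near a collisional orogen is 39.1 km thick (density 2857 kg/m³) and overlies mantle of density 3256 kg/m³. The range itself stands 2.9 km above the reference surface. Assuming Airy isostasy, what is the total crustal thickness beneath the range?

Root depth r = h ρ_c / (ρ_m − ρ_c) = 2.9 km × 2857 / 399 = 20.77 km.
Total thickness = T + h + r = 39.1 km + 2.9 km + 20.77 km = 62.8 km.

62.8 km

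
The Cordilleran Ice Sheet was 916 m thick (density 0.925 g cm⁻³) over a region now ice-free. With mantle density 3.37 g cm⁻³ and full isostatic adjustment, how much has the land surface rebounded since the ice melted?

Removing the load lets mantle flow back in; uplift u satisfies ρ_ice t = ρ_m u.
u = t ρ_ice/ρ_m = 916 m × 0.925/3.37 = 251 m.

251 m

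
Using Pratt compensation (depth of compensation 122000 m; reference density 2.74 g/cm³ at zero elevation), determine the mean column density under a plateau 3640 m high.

Pratt balance: ρ_ref D = ρ (D + h).
ρ = ρ_ref D/(D + h) = 2.74 × 122000 m/(122000 m + 3640 m) = 2.66 g/cm³.

2.66 g/cm³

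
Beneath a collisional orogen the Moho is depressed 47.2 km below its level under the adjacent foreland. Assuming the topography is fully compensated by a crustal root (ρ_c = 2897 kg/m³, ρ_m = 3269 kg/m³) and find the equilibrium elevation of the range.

By Archimedes' principle applied to the lithosphere: ρ_c h = (ρ_m − ρ_c) r.
h = r (ρ_m − ρ_c) / ρ_c = 47.2 km × (3269 − 2897) / 2897 = 6.06 km.

6.06 km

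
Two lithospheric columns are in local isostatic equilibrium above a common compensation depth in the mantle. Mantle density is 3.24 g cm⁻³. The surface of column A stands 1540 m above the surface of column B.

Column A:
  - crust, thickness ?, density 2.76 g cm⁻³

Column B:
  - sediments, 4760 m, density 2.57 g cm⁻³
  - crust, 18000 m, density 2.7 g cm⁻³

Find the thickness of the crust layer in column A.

Take the compensation level at the base of the deeper column (depth z_c below the surface of column A) and equate Σ ρ_i t_i down to z_c; mantle fills any gap and the z_c terms cancel.
Column A: x×2.76 + (z_c − 0 − x)×3.24
Column B: 1540×0 + 4760×2.57 + 18000×2.7 + (z_c − 1540 − 22760)×3.24
The z_c×3.24 term appears on both sides and cancels. Collect the known terms of each column as K = Σ(ρt)_known − 3.24 × (depth of known layers): K_A = 0 − 3.24×0 = 0; K_B = 60833.2 − 3.24×(1540 + 22760) = −17898.8.
Balance: K_A − x×(3.24 − 2.76) = K_B, so x = (K_A − K_B)/(3.24 − 2.76) = 17898.8/0.48 = 37300 m.

37300 m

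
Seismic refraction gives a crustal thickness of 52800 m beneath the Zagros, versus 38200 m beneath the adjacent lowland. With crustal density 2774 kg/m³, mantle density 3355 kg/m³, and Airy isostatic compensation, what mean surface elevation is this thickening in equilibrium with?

2530 m

Excess crust Δ = 52800 m − 38200 m = 14600 m, split between elevation h and root r with h + r = Δ.
Airy balance ρ_c h = (ρ_m − ρ_c) r gives r = h ρ_c/(ρ_m − ρ_c), so h (1 + ρ_c/(ρ_m − ρ_c)) = Δ, i.e. h = Δ (ρ_m − ρ_c)/ρ_m.
h = 14600 m × 581/3355 = 2530 m.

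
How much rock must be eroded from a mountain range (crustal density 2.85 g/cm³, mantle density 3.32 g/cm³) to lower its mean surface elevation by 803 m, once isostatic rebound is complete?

Net drop Δ = e − u = e − e ρ_c/ρ_m = e (ρ_m − ρ_c)/ρ_m.
e = Δ ρ_m/(ρ_m − ρ_c) = 803 m × 3.32/0.47 = 5670 m.

5670 m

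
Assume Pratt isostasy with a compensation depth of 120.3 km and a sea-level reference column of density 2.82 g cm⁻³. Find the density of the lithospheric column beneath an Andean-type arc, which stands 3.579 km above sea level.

2.74 g cm⁻³

Pratt balance: ρ_ref D = ρ (D + h).
ρ = ρ_ref D/(D + h) = 2.82 × 120.3 km/(120.3 km + 3.579 km) = 2.74 g cm⁻³.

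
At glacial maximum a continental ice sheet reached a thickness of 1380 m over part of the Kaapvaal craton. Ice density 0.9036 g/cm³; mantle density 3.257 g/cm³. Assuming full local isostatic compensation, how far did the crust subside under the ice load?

Isostatic balance requires: the ice load ρ_ice t is balanced by mantle displaced below, ρ_m s.
s = t ρ_ice / ρ_m = 1380 m × 0.9036/3.257 = 383 m.

383 m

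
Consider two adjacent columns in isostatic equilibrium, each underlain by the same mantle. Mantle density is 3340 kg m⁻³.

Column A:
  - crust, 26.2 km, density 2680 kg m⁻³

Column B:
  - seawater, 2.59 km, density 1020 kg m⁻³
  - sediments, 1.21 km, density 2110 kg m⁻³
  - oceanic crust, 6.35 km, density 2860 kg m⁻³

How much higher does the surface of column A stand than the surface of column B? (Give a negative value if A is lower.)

For any compensation level in the mantle, the mantle terms cancel and isostasy reduces to e = (Σt_A − Σt_B) − (Σ(ρt)_A − Σ(ρt)_B) / ρ_m.
Σt_A = 26.2 km; Σt_B = 10.15 km; Σ(ρt)_A = 70216; Σ(ρt)_B = 23355.9 (in km·kg m⁻³).
e = (26.2 − 10.15) − (70216 − 23355.9) / 3340 = 2.02 km.

2.02 km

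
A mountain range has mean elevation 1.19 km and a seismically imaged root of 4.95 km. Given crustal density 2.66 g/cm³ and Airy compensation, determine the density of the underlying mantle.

Airy balance: ρ_c h = (ρ_m − ρ_c) r → ρ_m = ρ_c (1 + h/r).
ρ_m = 2.66 × (1 + 1.19 km/4.95 km) = 3.3 g/cm³.

3.3 g/cm³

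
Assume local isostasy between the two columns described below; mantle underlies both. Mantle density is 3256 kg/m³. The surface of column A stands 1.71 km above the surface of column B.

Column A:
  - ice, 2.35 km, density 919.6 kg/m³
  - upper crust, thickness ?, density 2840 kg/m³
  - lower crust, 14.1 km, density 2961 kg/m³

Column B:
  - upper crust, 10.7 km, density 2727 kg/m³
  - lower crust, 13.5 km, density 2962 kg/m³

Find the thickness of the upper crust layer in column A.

Take the compensation level at the base of the deeper column (depth z_c below the surface of column A) and equate Σ ρ_i t_i down to z_c; mantle fills any gap and the z_c terms cancel.
Column A: 2.35×919.6 + x×2840 + 14.1×2961 + (z_c − 16.45 − x)×3256
Column B: 1.71×0 + 10.7×2727 + 13.5×2962 + (z_c − 1.71 − 24.2)×3256
The z_c×3256 term appears on both sides and cancels. Collect the known terms of each column as K = Σ(ρt)_known − 3256 × (depth of known layers): K_A = 43911.16 − 3256×16.45 = −9650.04; K_B = 69165.9 − 3256×(1.71 + 24.2) = −15197.06.
Balance: K_A − x×(3256 − 2840) = K_B, so x = (K_A − K_B)/(3256 − 2840) = 5547.02/416 = 13.3 km.

13.3 km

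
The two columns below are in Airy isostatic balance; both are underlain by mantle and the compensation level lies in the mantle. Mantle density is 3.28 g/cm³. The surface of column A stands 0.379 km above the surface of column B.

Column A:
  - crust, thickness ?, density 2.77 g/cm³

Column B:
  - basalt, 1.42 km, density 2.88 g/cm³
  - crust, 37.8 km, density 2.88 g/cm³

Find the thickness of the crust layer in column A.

33.2 km

Take the compensation level at the base of the deeper column (depth z_c below the surface of column A) and equate Σ ρ_i t_i down to z_c; mantle fills any gap and the z_c terms cancel.
Column A: x×2.77 + (z_c − 0 − x)×3.28
Column B: 0.379×0 + 1.42×2.88 + 37.8×2.88 + (z_c − 0.379 − 39.22)×3.28
The z_c×3.28 term appears on both sides and cancels. Collect the known terms of each column as K = Σ(ρt)_known − 3.28 × (depth of known layers): K_A = 0 − 3.28×0 = 0; K_B = 112.9536 − 3.28×(0.379 + 39.22) = −16.93112.
Balance: K_A − x×(3.28 − 2.77) = K_B, so x = (K_A − K_B)/(3.28 − 2.77) = 16.9311/0.51 = 33.2 km.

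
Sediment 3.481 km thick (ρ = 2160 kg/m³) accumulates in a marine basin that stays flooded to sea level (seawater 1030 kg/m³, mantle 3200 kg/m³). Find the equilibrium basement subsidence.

1.81 km

Submarine loading: the sediment displaces seawater, and the subsidence is in turn flooded, so s (ρ_m − ρ_w) = t (ρ_sed − ρ_w).
s = 3.481 km × (2160 − 1030) / (3200 − 1030) = 1.81 km.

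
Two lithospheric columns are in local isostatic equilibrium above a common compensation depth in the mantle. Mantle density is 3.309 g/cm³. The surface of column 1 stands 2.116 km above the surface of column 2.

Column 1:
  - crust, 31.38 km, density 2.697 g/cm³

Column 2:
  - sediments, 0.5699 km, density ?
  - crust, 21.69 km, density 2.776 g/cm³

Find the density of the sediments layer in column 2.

2.18 g/cm³

Take the compensation level at the base of the deeper column (depth z_c below the surface of column 1) and equate Σ ρ_i t_i down to z_c; mantle fills any gap and the z_c terms cancel.
Column 1: 31.38×2.697 + (z_c − 31.38)×3.309
Column 2: 2.116×0 + 0.5699×ρ + 21.69×2.776 + (z_c − 2.116 − 22.2599)×3.309
The z_c×3.309 term appears on both sides and cancels. Collect the known terms of each column as K = Σ(ρt)_known − 3.309 × (depth of known layers): K_1 = 84.63186 − 3.309×31.38 = −19.20456; K_2 = 60.21144 − 3.309×(2.116 + 22.2599) = −20.4484131.
Balance: K_1 = K_2 + 0.5699×ρ, so ρ = (K_1 − K_2)/0.5699 = 1.24385/0.5699 = 2.18 g/cm³.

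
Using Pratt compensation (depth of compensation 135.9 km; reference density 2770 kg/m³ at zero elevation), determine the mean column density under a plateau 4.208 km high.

Pratt balance: ρ_ref D = ρ (D + h).
ρ = ρ_ref D/(D + h) = 2770 × 135.9 km/(135.9 km + 4.208 km) = 2690 kg/m³.

2690 kg/m³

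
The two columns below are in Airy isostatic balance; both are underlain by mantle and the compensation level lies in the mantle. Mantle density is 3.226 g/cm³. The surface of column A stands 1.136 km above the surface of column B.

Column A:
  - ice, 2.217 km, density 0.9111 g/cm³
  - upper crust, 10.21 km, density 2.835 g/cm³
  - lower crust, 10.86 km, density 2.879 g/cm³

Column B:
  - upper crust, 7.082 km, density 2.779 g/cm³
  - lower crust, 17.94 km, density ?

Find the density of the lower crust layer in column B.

2.89 g/cm³

Take the compensation level at the base of the deeper column (depth z_c below the surface of column A) and equate Σ ρ_i t_i down to z_c; mantle fills any gap and the z_c terms cancel.
Column A: 2.217×0.9111 + 10.21×2.835 + 10.86×2.879 + (z_c − 23.287)×3.226
Column B: 1.136×0 + 7.082×2.779 + 17.94×ρ + (z_c − 1.136 − 25.022)×3.226
The z_c×3.226 term appears on both sides and cancels. Collect the known terms of each column as K = Σ(ρt)_known − 3.226 × (depth of known layers): K_A = 62.2311987 − 3.226×23.287 = −12.8926633; K_B = 19.680878 − 3.226×(1.136 + 25.022) = −64.70483.
Balance: K_A = K_B + 17.94×ρ, so ρ = (K_A − K_B)/17.94 = 51.8122/17.94 = 2.89 g/cm³.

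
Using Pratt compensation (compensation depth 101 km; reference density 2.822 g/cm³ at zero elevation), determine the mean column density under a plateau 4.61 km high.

2.7 g/cm³

Pratt balance: ρ_ref D = ρ (D + h).
ρ = ρ_ref D/(D + h) = 2.822 × 101 km/(101 km + 4.61 km) = 2.7 g/cm³.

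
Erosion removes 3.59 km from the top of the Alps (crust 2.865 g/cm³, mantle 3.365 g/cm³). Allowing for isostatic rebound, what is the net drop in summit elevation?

0.533 km

Rebound u = e ρ_c/ρ_m = 3.59 km × 2.865/3.365 = 3.057 km.
Net surface drop = e − u = 3.59 km − 3.057 km = e (ρ_m − ρ_c)/ρ_m = 0.533 km.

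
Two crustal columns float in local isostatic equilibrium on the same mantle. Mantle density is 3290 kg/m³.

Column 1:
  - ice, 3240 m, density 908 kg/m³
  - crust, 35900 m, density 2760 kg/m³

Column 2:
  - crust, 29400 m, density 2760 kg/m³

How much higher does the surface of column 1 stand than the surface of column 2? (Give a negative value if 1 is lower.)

3390 m

For any compensation level in the mantle, the mantle terms cancel and isostasy reduces to e = (Σt_1 − Σt_2) − (Σ(ρt)_1 − Σ(ρt)_2) / ρ_m.
Σt_1 = 39140 m; Σt_2 = 29400 m; Σ(ρt)_1 = 102025920; Σ(ρt)_2 = 81144000 (in m·kg/m³).
e = (39140 − 29400) − (102025920 − 81144000) / 3290 = 3390 m.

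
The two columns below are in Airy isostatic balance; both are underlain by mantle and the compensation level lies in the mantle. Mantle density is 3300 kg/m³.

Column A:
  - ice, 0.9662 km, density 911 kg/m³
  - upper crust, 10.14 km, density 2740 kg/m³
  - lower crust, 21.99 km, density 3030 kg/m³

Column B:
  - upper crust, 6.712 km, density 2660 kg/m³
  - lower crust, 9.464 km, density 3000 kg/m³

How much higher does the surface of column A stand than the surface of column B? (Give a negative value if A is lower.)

2.06 km

For any compensation level in the mantle, the mantle terms cancel and isostasy reduces to e = (Σt_A − Σt_B) − (Σ(ρt)_A − Σ(ρt)_B) / ρ_m.
Σt_A = 33.0962 km; Σt_B = 16.176 km; Σ(ρt)_A = 95293.5082; Σ(ρt)_B = 46245.92 (in km·kg/m³).
e = (33.0962 − 16.176) − (95293.5082 − 46245.92) / 3300 = 2.06 km.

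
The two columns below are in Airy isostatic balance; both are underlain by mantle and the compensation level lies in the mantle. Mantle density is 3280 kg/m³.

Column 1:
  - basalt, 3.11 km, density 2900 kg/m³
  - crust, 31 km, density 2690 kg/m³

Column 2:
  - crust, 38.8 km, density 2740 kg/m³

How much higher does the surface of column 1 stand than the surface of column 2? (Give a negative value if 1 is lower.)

−0.451 km

For any compensation level in the mantle, the mantle terms cancel and isostasy reduces to e = (Σt_1 − Σt_2) − (Σ(ρt)_1 − Σ(ρt)_2) / ρ_m.
Σt_1 = 34.11 km; Σt_2 = 38.8 km; Σ(ρt)_1 = 92409; Σ(ρt)_2 = 106312 (in km·kg/m³).
e = (34.11 − 38.8) − (92409 − 106312) / 3280 = −0.451 km.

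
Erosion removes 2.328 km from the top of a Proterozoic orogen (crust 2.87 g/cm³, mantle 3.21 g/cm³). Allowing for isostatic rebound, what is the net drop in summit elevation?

Rebound u = e ρ_c/ρ_m = 2.328 km × 2.87/3.21 = 2.081 km.
Net surface drop = e − u = 2.328 km − 2.081 km = e (ρ_m − ρ_c)/ρ_m = 0.247 km.

0.247 km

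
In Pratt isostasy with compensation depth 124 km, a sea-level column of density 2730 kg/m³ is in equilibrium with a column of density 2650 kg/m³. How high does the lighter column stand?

ρ_ref D = ρ (D + h) → h = D (ρ_ref − ρ)/ρ.
h = 124 km × (2730 − 2650)/2650 = 3.74 km.

3.74 km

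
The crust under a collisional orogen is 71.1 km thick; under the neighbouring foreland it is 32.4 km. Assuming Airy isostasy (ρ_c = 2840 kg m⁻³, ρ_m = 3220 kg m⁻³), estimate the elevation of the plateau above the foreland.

Excess crust Δ = 71.1 km − 32.4 km = 38.7 km, split between elevation h and root r with h + r = Δ.
Airy balance ρ_c h = (ρ_m − ρ_c) r gives r = h ρ_c/(ρ_m − ρ_c), so h (1 + ρ_c/(ρ_m − ρ_c)) = Δ, i.e. h = Δ (ρ_m − ρ_c)/ρ_m.
h = 38.7 km × 380/3220 = 4.57 km.

4.57 km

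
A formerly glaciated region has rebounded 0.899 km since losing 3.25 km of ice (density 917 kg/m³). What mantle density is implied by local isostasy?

ρ_m = ρ_ice t / u = 917 × 3.25 km/0.899 km = 3320 kg/m³.

3320 kg/m³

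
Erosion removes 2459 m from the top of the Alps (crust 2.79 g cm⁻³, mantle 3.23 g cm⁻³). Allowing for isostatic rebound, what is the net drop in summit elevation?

335 m

Rebound u = e ρ_c/ρ_m = 2459 m × 2.79/3.23 = 2124 m.
Net surface drop = e − u = 2459 m − 2124 m = e (ρ_m − ρ_c)/ρ_m = 335 m.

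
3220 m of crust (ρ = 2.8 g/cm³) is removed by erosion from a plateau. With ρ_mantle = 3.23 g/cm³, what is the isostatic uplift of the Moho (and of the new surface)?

Unloading: uplift u = e ρ_c/ρ_m = 3220 m × 2.8/3.23 = 2790 m.

2790 m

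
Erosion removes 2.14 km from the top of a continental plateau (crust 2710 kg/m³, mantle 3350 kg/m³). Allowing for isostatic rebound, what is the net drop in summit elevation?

0.409 km

Rebound u = e ρ_c/ρ_m = 2.14 km × 2710/3350 = 1.731 km.
Net surface drop = e − u = 2.14 km − 1.731 km = e (ρ_m − ρ_c)/ρ_m = 0.409 km.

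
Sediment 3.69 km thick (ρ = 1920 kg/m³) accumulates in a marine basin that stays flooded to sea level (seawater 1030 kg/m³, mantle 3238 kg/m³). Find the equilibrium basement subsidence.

Submarine loading: the sediment displaces seawater, and the subsidence is in turn flooded, so s (ρ_m − ρ_w) = t (ρ_sed − ρ_w).
s = 3.69 km × (1920 − 1030) / (3238 − 1030) = 1.49 km.

1.49 km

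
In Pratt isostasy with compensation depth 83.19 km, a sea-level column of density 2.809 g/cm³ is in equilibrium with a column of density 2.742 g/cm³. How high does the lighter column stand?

ρ_ref D = ρ (D + h) → h = D (ρ_ref − ρ)/ρ.
h = 83.19 km × (2.809 − 2.742)/2.742 = 2.03 km.

2.03 km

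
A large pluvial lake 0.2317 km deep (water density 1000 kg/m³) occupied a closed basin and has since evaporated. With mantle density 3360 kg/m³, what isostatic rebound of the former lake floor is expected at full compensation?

u = d ρ_w/ρ_m = 0.2317 km × 1000/3360 = 0.069 km.

0.069 km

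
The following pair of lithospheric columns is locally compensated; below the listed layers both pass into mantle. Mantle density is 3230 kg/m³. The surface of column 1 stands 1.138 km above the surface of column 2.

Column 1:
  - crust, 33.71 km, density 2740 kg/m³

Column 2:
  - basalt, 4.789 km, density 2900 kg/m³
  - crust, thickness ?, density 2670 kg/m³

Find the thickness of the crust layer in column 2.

20.1 km

Take the compensation level at the base of the deeper column (depth z_c below the surface of column 1) and equate Σ ρ_i t_i down to z_c; mantle fills any gap and the z_c terms cancel.
Column 1: 33.71×2740 + (z_c − 33.71)×3230
Column 2: 1.138×0 + 4.789×2900 + x×2670 + (z_c − 1.138 − 4.789 − x)×3230
The z_c×3230 term appears on both sides and cancels. Collect the known terms of each column as K = Σ(ρt)_known − 3230 × (depth of known layers): K_1 = 92365.4 − 3230×33.71 = −16517.9; K_2 = 13888.1 − 3230×(1.138 + 4.789) = −5256.11.
Balance: K_1 = K_2 − x×(3230 − 2670), so x = (K_2 − K_1)/(3230 − 2670) = 11261.8/560 = 20.1 km.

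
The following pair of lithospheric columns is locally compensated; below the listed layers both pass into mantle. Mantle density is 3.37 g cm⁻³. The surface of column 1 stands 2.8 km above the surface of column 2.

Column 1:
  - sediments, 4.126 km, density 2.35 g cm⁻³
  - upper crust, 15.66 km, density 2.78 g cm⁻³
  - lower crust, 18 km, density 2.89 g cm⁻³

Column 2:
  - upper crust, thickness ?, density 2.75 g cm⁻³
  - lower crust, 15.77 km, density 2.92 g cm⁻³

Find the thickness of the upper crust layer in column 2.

Take the compensation level at the base of the deeper column (depth z_c below the surface of column 1) and equate Σ ρ_i t_i down to z_c; mantle fills any gap and the z_c terms cancel.
Column 1: 4.126×2.35 + 15.66×2.78 + 18×2.89 + (z_c − 37.786)×3.37
Column 2: 2.8×0 + x×2.75 + 15.77×2.92 + (z_c − 2.8 − 15.77 − x)×3.37
The z_c×3.37 term appears on both sides and cancels. Collect the known terms of each column as K = Σ(ρt)_known − 3.37 × (depth of known layers): K_1 = 105.2509 − 3.37×37.786 = −22.08792; K_2 = 46.0484 − 3.37×(2.8 + 15.77) = −16.5325.
Balance: K_1 = K_2 − x×(3.37 − 2.75), so x = (K_2 − K_1)/(3.37 − 2.75) = 5.55542/0.62 = 8.96 km.

8.96 km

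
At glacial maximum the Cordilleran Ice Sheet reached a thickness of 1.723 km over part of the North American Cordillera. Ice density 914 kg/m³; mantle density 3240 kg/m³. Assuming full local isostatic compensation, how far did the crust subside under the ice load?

Balancing pressure at the compensation depth: the ice load ρ_ice t is balanced by mantle displaced below, ρ_m s.
s = t ρ_ice / ρ_m = 1.723 km × 914/3240 = 0.486 km.

0.486 km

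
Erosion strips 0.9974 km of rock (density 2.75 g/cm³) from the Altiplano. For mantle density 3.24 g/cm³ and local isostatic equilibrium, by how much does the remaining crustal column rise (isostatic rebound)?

Unloading: uplift u = e ρ_c/ρ_m = 0.9974 km × 2.75/3.24 = 0.847 km.

0.847 km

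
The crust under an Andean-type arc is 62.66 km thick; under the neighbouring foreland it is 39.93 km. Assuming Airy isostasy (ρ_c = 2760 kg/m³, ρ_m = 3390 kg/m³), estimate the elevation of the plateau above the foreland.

4.22 km

Excess crust Δ = 62.66 km − 39.93 km = 22.73 km, split between elevation h and root r with h + r = Δ.
Airy balance ρ_c h = (ρ_m − ρ_c) r gives r = h ρ_c/(ρ_m − ρ_c), so h (1 + ρ_c/(ρ_m − ρ_c)) = Δ, i.e. h = Δ (ρ_m − ρ_c)/ρ_m.
h = 22.73 km × 630/3390 = 4.22 km.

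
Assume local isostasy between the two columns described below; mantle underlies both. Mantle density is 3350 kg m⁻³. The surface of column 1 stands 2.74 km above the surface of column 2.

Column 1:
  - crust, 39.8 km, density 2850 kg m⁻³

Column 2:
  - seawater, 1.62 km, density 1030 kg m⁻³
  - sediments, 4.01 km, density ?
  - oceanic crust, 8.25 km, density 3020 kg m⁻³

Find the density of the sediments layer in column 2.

Take the compensation level at the base of the deeper column (depth z_c below the surface of column 1) and equate Σ ρ_i t_i down to z_c; mantle fills any gap and the z_c terms cancel.
Column 1: 39.8×2850 + (z_c − 39.8)×3350
Column 2: 2.74×0 + 1.62×1030 + 4.01×ρ + 8.25×3020 + (z_c − 2.74 − 13.88)×3350
The z_c×3350 term appears on both sides and cancels. Collect the known terms of each column as K = Σ(ρt)_known − 3350 × (depth of known layers): K_1 = 113430 − 3350×39.8 = −19900; K_2 = 26583.6 − 3350×(2.74 + 13.88) = −29093.4.
Balance: K_1 = K_2 + 4.01×ρ, so ρ = (K_1 − K_2)/4.01 = 9193.4/4.01 = 2290 kg m⁻³.

2290 kg m⁻³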